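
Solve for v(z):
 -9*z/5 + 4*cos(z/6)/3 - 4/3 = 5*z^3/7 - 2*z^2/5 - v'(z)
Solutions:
 v(z) = C1 + 5*z^4/28 - 2*z^3/15 + 9*z^2/10 + 4*z/3 - 8*sin(z/6)


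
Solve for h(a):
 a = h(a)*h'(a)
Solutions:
 h(a) = -sqrt(C1 + a^2)
 h(a) = sqrt(C1 + a^2)


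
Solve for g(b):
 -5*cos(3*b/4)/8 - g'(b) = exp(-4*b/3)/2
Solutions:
 g(b) = C1 - 5*sin(3*b/4)/6 + 3*exp(-4*b/3)/8


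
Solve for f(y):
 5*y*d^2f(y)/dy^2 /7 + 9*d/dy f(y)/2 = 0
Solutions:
 f(y) = C1 + C2/y^(53/10)


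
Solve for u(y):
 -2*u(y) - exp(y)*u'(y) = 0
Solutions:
 u(y) = C1*exp(2*exp(-y))


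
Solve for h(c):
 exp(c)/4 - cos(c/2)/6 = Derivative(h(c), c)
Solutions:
 h(c) = C1 + exp(c)/4 - sin(c/2)/3


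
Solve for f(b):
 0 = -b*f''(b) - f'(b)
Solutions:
 f(b) = C1 + C2*log(b)


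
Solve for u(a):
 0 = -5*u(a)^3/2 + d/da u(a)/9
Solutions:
 u(a) = -sqrt(-1/(C1 + 45*a))
 u(a) = sqrt(-1/(C1 + 45*a))


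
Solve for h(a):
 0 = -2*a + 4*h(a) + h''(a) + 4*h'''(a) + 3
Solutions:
 h(a) = C1*exp(a*(-2 + (24*sqrt(1299) + 865)^(-1/3) + (24*sqrt(1299) + 865)^(1/3))/24)*sin(sqrt(3)*a*(-(24*sqrt(1299) + 865)^(1/3) + (24*sqrt(1299) + 865)^(-1/3))/24) + C2*exp(a*(-2 + (24*sqrt(1299) + 865)^(-1/3) + (24*sqrt(1299) + 865)^(1/3))/24)*cos(sqrt(3)*a*(-(24*sqrt(1299) + 865)^(1/3) + (24*sqrt(1299) + 865)^(-1/3))/24) + C3*exp(-a*((24*sqrt(1299) + 865)^(-1/3) + 1 + (24*sqrt(1299) + 865)^(1/3))/12) + a/2 - 3/4


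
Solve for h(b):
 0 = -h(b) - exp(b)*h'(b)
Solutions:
 h(b) = C1*exp(exp(-b))


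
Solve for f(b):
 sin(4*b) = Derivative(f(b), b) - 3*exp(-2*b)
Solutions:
 f(b) = C1 - cos(4*b)/4 - 3*exp(-2*b)/2


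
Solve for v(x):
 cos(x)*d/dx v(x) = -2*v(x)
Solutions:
 v(x) = C1*(sin(x) - 1)/(sin(x) + 1)


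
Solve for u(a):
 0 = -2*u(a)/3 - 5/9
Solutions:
 u(a) = -5/6


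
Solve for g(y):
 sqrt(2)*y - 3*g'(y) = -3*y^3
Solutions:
 g(y) = C1 + y^4/4 + sqrt(2)*y^2/6


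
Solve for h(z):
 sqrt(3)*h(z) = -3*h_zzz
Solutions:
 h(z) = C3*exp(-3^(5/6)*z/3) + (C1*sin(3^(1/3)*z/2) + C2*cos(3^(1/3)*z/2))*exp(3^(5/6)*z/6)


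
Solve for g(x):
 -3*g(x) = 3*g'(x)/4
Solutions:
 g(x) = C1*exp(-4*x)


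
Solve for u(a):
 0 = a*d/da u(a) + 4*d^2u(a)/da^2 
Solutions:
 u(a) = C1 + C2*erf(sqrt(2)*a/4)


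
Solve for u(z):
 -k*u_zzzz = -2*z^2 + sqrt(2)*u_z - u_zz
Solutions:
 u(z) = C1 + C2*exp(2^(1/3)*z*(6^(1/3)*(sqrt(6)*sqrt((27 - 2/k)/k^2) + 9*sqrt(2)/k)^(1/3)/12 - 2^(1/3)*3^(5/6)*I*(sqrt(6)*sqrt((27 - 2/k)/k^2) + 9*sqrt(2)/k)^(1/3)/12 - 2/(k*(-3^(1/3) + 3^(5/6)*I)*(sqrt(6)*sqrt((27 - 2/k)/k^2) + 9*sqrt(2)/k)^(1/3)))) + C3*exp(2^(1/3)*z*(6^(1/3)*(sqrt(6)*sqrt((27 - 2/k)/k^2) + 9*sqrt(2)/k)^(1/3)/12 + 2^(1/3)*3^(5/6)*I*(sqrt(6)*sqrt((27 - 2/k)/k^2) + 9*sqrt(2)/k)^(1/3)/12 + 2/(k*(3^(1/3) + 3^(5/6)*I)*(sqrt(6)*sqrt((27 - 2/k)/k^2) + 9*sqrt(2)/k)^(1/3)))) + C4*exp(-6^(1/3)*z*(2^(1/3)*(sqrt(6)*sqrt((27 - 2/k)/k^2) + 9*sqrt(2)/k)^(1/3) + 2*3^(1/3)/(k*(sqrt(6)*sqrt((27 - 2/k)/k^2) + 9*sqrt(2)/k)^(1/3)))/6) + sqrt(2)*z^3/3 + z^2 + sqrt(2)*z


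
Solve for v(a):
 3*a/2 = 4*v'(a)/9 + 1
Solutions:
 v(a) = C1 + 27*a^2/16 - 9*a/4


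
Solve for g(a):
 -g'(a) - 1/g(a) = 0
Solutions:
 g(a) = -sqrt(C1 - 2*a)
 g(a) = sqrt(C1 - 2*a)


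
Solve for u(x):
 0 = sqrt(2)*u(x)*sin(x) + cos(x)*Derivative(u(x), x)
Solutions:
 u(x) = C1*cos(x)^(sqrt(2))


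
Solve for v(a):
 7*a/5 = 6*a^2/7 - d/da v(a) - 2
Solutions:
 v(a) = C1 + 2*a^3/7 - 7*a^2/10 - 2*a


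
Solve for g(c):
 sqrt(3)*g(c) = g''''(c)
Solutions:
 g(c) = C1*exp(-3^(1/8)*c) + C2*exp(3^(1/8)*c) + C3*sin(3^(1/8)*c) + C4*cos(3^(1/8)*c)


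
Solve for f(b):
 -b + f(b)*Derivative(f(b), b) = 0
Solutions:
 f(b) = -sqrt(C1 + b^2)
 f(b) = sqrt(C1 + b^2)


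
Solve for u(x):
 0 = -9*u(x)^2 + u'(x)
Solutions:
 u(x) = -1/(C1 + 9*x)


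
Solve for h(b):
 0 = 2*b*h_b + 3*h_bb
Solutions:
 h(b) = C1 + C2*erf(sqrt(3)*b/3)


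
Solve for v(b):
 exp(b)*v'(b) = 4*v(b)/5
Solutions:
 v(b) = C1*exp(-4*exp(-b)/5)


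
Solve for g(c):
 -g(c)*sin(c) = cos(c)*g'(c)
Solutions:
 g(c) = C1*cos(c)


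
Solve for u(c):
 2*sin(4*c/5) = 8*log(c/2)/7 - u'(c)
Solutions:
 u(c) = C1 + 8*c*log(c)/7 - 8*c/7 - 8*c*log(2)/7 + 5*cos(4*c/5)/2


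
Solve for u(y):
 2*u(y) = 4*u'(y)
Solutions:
 u(y) = C1*exp(y/2)


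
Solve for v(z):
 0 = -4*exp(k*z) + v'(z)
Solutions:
 v(z) = C1 + 4*exp(k*z)/k


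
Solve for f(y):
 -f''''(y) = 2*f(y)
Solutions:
 f(y) = (C1*sin(2^(3/4)*y/2) + C2*cos(2^(3/4)*y/2))*exp(-2^(3/4)*y/2) + (C3*sin(2^(3/4)*y/2) + C4*cos(2^(3/4)*y/2))*exp(2^(3/4)*y/2)


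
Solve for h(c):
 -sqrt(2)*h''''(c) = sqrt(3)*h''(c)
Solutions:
 h(c) = C1 + C2*c + C3*sin(2^(3/4)*3^(1/4)*c/2) + C4*cos(2^(3/4)*3^(1/4)*c/2)


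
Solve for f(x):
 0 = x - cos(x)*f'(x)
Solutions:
 f(x) = C1 + Integral(x/cos(x), x)


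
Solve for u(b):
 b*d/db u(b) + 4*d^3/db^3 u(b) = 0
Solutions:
 u(b) = C1 + Integral(C2*airyai(-2^(1/3)*b/2) + C3*airybi(-2^(1/3)*b/2), b)


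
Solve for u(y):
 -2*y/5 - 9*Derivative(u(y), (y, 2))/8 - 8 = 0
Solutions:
 u(y) = C1 + C2*y - 8*y^3/135 - 32*y^2/9


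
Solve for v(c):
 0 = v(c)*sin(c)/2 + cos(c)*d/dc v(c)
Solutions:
 v(c) = C1*sqrt(cos(c))


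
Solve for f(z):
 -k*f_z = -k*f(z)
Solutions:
 f(z) = C1*exp(z)


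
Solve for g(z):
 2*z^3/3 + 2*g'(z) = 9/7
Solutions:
 g(z) = C1 - z^4/12 + 9*z/14


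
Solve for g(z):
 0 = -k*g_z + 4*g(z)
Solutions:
 g(z) = C1*exp(4*z/k)


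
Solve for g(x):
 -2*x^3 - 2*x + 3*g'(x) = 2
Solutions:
 g(x) = C1 + x^4/6 + x^2/3 + 2*x/3


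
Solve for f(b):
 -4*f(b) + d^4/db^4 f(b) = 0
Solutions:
 f(b) = C1*exp(-sqrt(2)*b) + C2*exp(sqrt(2)*b) + C3*sin(sqrt(2)*b) + C4*cos(sqrt(2)*b)


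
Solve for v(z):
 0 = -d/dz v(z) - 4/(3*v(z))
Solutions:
 v(z) = -sqrt(C1 - 24*z)/3
 v(z) = sqrt(C1 - 24*z)/3


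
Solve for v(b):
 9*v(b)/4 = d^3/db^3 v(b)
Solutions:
 v(b) = C3*exp(2^(1/3)*3^(2/3)*b/2) + (C1*sin(3*2^(1/3)*3^(1/6)*b/4) + C2*cos(3*2^(1/3)*3^(1/6)*b/4))*exp(-2^(1/3)*3^(2/3)*b/4)


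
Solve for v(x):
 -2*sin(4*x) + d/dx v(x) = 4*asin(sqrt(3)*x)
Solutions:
 v(x) = C1 + 4*x*asin(sqrt(3)*x) + 4*sqrt(3)*sqrt(1 - 3*x^2)/3 - cos(4*x)/2


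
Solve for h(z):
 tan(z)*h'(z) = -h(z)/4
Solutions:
 h(z) = C1/sin(z)^(1/4)


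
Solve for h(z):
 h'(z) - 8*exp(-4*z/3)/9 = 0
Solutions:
 h(z) = C1 - 2*exp(-4*z/3)/3


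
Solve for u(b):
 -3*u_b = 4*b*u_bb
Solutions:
 u(b) = C1 + C2*b^(1/4)


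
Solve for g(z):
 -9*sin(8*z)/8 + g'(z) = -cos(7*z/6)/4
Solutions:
 g(z) = C1 - 3*sin(7*z/6)/14 - 9*cos(8*z)/64


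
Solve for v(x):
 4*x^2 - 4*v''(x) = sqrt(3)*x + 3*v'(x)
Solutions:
 v(x) = C1 + C2*exp(-3*x/4) + 4*x^3/9 - 16*x^2/9 - sqrt(3)*x^2/6 + 4*sqrt(3)*x/9 + 128*x/27


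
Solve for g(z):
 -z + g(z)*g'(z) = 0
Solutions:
 g(z) = -sqrt(C1 + z^2)
 g(z) = sqrt(C1 + z^2)


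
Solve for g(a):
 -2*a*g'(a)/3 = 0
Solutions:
 g(a) = C1


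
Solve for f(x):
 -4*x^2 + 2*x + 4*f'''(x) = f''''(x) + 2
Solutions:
 f(x) = C1 + C2*x + C3*x^2 + C4*exp(4*x) + x^5/60 + x^3/12


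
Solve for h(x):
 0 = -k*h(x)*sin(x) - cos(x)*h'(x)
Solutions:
 h(x) = C1*exp(k*log(cos(x)))


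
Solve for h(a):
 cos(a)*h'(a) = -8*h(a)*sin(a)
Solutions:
 h(a) = C1*cos(a)^8


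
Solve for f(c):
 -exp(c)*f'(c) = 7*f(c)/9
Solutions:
 f(c) = C1*exp(7*exp(-c)/9)


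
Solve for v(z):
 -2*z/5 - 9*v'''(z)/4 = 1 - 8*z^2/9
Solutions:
 v(z) = C1 + C2*z + C3*z^2 + 8*z^5/1215 - z^4/135 - 2*z^3/27


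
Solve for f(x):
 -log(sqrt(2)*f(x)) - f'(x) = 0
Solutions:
 2*Integral(1/(2*log(_y) + log(2)), (_y, f(x))) = C1 - x


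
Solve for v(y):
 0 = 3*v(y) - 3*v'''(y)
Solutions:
 v(y) = C3*exp(y) + (C1*sin(sqrt(3)*y/2) + C2*cos(sqrt(3)*y/2))*exp(-y/2)


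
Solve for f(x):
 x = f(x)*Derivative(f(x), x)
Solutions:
 f(x) = -sqrt(C1 + x^2)
 f(x) = sqrt(C1 + x^2)


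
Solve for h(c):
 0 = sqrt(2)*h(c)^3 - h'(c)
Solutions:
 h(c) = -sqrt(2)*sqrt(-1/(C1 + sqrt(2)*c))/2
 h(c) = sqrt(2)*sqrt(-1/(C1 + sqrt(2)*c))/2


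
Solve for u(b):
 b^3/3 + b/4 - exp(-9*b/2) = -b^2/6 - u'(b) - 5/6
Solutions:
 u(b) = C1 - b^4/12 - b^3/18 - b^2/8 - 5*b/6 - 2*exp(-9*b/2)/9


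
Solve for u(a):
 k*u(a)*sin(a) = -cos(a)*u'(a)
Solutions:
 u(a) = C1*exp(k*log(cos(a)))


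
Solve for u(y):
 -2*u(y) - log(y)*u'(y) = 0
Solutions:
 u(y) = C1*exp(-2*li(y))


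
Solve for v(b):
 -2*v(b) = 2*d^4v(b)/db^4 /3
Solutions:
 v(b) = (C1*sin(sqrt(2)*3^(1/4)*b/2) + C2*cos(sqrt(2)*3^(1/4)*b/2))*exp(-sqrt(2)*3^(1/4)*b/2) + (C3*sin(sqrt(2)*3^(1/4)*b/2) + C4*cos(sqrt(2)*3^(1/4)*b/2))*exp(sqrt(2)*3^(1/4)*b/2)


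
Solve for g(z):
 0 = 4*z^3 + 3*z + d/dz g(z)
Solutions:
 g(z) = C1 - z^4 - 3*z^2/2


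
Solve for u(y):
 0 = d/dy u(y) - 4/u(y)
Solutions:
 u(y) = -sqrt(C1 + 8*y)
 u(y) = sqrt(C1 + 8*y)


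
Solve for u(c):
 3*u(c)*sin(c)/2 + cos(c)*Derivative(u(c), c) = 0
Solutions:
 u(c) = C1*cos(c)^(3/2)


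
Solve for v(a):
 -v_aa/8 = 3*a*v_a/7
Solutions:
 v(a) = C1 + C2*erf(2*sqrt(21)*a/7)


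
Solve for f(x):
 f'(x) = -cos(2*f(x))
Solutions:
 f(x) = -asin((C1 + exp(4*x))/(C1 - exp(4*x)))/2 + pi/2
 f(x) = asin((C1 + exp(4*x))/(C1 - exp(4*x)))/2


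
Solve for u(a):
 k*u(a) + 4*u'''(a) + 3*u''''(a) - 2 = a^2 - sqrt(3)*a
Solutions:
 u(a) = C1*exp(a*Piecewise((-sqrt(-2*2^(1/3)*(-k)^(1/3)/3 + 4/9)/2 - sqrt(2*2^(1/3)*(-k)^(1/3)/3 + 8/9 + 16/(27*sqrt(-2*2^(1/3)*(-k)^(1/3)/3 + 4/9)))/2 - 1/3, Eq(k, 0)), (-sqrt(2*k/(9*(k/27 + sqrt(-k^3/729 + k^2/729))^(1/3)) + 2*(k/27 + sqrt(-k^3/729 + k^2/729))^(1/3) + 4/9)/2 - sqrt(-2*k/(9*(k/27 + sqrt(-k^3/729 + k^2/729))^(1/3)) - 2*(k/27 + sqrt(-k^3/729 + k^2/729))^(1/3) + 8/9 + 16/(27*sqrt(2*k/(9*(k/27 + sqrt(-k^3/729 + k^2/729))^(1/3)) + 2*(k/27 + sqrt(-k^3/729 + k^2/729))^(1/3) + 4/9)))/2 - 1/3, True))) + C2*exp(a*Piecewise((-sqrt(-2*2^(1/3)*(-k)^(1/3)/3 + 4/9)/2 + sqrt(2*2^(1/3)*(-k)^(1/3)/3 + 8/9 + 16/(27*sqrt(-2*2^(1/3)*(-k)^(1/3)/3 + 4/9)))/2 - 1/3, Eq(k, 0)), (-sqrt(2*k/(9*(k/27 + sqrt(-k^3/729 + k^2/729))^(1/3)) + 2*(k/27 + sqrt(-k^3/729 + k^2/729))^(1/3) + 4/9)/2 + sqrt(-2*k/(9*(k/27 + sqrt(-k^3/729 + k^2/729))^(1/3)) - 2*(k/27 + sqrt(-k^3/729 + k^2/729))^(1/3) + 8/9 + 16/(27*sqrt(2*k/(9*(k/27 + sqrt(-k^3/729 + k^2/729))^(1/3)) + 2*(k/27 + sqrt(-k^3/729 + k^2/729))^(1/3) + 4/9)))/2 - 1/3, True))) + C3*exp(a*Piecewise((sqrt(-2*2^(1/3)*(-k)^(1/3)/3 + 4/9)/2 - sqrt(2*2^(1/3)*(-k)^(1/3)/3 + 8/9 - 16/(27*sqrt(-2*2^(1/3)*(-k)^(1/3)/3 + 4/9)))/2 - 1/3, Eq(k, 0)), (sqrt(2*k/(9*(k/27 + sqrt(-k^3/729 + k^2/729))^(1/3)) + 2*(k/27 + sqrt(-k^3/729 + k^2/729))^(1/3) + 4/9)/2 - sqrt(-2*k/(9*(k/27 + sqrt(-k^3/729 + k^2/729))^(1/3)) - 2*(k/27 + sqrt(-k^3/729 + k^2/729))^(1/3) + 8/9 - 16/(27*sqrt(2*k/(9*(k/27 + sqrt(-k^3/729 + k^2/729))^(1/3)) + 2*(k/27 + sqrt(-k^3/729 + k^2/729))^(1/3) + 4/9)))/2 - 1/3, True))) + C4*exp(a*Piecewise((sqrt(-2*2^(1/3)*(-k)^(1/3)/3 + 4/9)/2 + sqrt(2*2^(1/3)*(-k)^(1/3)/3 + 8/9 - 16/(27*sqrt(-2*2^(1/3)*(-k)^(1/3)/3 + 4/9)))/2 - 1/3, Eq(k, 0)), (sqrt(2*k/(9*(k/27 + sqrt(-k^3/729 + k^2/729))^(1/3)) + 2*(k/27 + sqrt(-k^3/729 + k^2/729))^(1/3) + 4/9)/2 + sqrt(-2*k/(9*(k/27 + sqrt(-k^3/729 + k^2/729))^(1/3)) - 2*(k/27 + sqrt(-k^3/729 + k^2/729))^(1/3) + 8/9 - 16/(27*sqrt(2*k/(9*(k/27 + sqrt(-k^3/729 + k^2/729))^(1/3)) + 2*(k/27 + sqrt(-k^3/729 + k^2/729))^(1/3) + 4/9)))/2 - 1/3, True))) + a^2/k - sqrt(3)*a/k + 2/k


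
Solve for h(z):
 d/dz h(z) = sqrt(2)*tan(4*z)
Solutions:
 h(z) = C1 - sqrt(2)*log(cos(4*z))/4


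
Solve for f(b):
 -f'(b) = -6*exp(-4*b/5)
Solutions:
 f(b) = C1 - 15*exp(-4*b/5)/2


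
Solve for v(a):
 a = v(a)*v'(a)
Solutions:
 v(a) = -sqrt(C1 + a^2)
 v(a) = sqrt(C1 + a^2)


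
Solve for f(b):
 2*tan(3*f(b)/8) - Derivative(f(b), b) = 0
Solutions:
 f(b) = -8*asin(C1*exp(3*b/4))/3 + 8*pi/3
 f(b) = 8*asin(C1*exp(3*b/4))/3


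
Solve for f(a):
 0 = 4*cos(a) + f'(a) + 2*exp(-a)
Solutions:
 f(a) = C1 - 4*sin(a) + 2*exp(-a)


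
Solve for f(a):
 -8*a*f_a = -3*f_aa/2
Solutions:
 f(a) = C1 + C2*erfi(2*sqrt(6)*a/3)


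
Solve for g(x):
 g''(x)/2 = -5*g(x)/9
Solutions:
 g(x) = C1*sin(sqrt(10)*x/3) + C2*cos(sqrt(10)*x/3)


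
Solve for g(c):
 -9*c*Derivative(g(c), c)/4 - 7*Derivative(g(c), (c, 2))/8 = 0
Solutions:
 g(c) = C1 + C2*erf(3*sqrt(7)*c/7)


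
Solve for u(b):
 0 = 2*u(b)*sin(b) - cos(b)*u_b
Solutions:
 u(b) = C1/cos(b)^2


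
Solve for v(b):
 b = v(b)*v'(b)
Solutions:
 v(b) = -sqrt(C1 + b^2)
 v(b) = sqrt(C1 + b^2)


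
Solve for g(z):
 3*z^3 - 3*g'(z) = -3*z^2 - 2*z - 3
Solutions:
 g(z) = C1 + z^4/4 + z^3/3 + z^2/3 + z


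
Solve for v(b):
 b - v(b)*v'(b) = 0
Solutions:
 v(b) = -sqrt(C1 + b^2)
 v(b) = sqrt(C1 + b^2)


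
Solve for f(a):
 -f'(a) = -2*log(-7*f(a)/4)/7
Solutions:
 -7*Integral(1/(log(-_y) - 2*log(2) + log(7)), (_y, f(a)))/2 = C1 - a


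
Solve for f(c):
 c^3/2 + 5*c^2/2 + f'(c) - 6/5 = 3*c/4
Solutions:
 f(c) = C1 - c^4/8 - 5*c^3/6 + 3*c^2/8 + 6*c/5


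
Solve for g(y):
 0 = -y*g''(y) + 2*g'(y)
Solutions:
 g(y) = C1 + C2*y^3


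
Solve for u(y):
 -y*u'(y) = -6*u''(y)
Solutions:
 u(y) = C1 + C2*erfi(sqrt(3)*y/6)


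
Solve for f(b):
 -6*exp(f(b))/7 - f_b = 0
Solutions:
 f(b) = log(1/(C1 + 6*b)) + log(7)


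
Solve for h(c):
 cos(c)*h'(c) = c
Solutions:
 h(c) = C1 + Integral(c/cos(c), c)


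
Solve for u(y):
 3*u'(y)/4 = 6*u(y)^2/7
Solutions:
 u(y) = -7/(C1 + 8*y)


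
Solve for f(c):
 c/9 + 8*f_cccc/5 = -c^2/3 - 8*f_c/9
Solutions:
 f(c) = C1 + C4*exp(-15^(1/3)*c/3) - c^3/8 - c^2/16 + (C2*sin(3^(5/6)*5^(1/3)*c/6) + C3*cos(3^(5/6)*5^(1/3)*c/6))*exp(15^(1/3)*c/6)


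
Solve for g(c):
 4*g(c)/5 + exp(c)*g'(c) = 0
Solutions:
 g(c) = C1*exp(4*exp(-c)/5)


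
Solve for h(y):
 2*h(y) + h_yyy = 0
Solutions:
 h(y) = C3*exp(-2^(1/3)*y) + (C1*sin(2^(1/3)*sqrt(3)*y/2) + C2*cos(2^(1/3)*sqrt(3)*y/2))*exp(2^(1/3)*y/2)


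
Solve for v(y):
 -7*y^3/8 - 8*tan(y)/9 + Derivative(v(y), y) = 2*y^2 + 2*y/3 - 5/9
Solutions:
 v(y) = C1 + 7*y^4/32 + 2*y^3/3 + y^2/3 - 5*y/9 - 8*log(cos(y))/9


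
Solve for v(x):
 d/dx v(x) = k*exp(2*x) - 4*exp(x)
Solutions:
 v(x) = C1 + k*exp(2*x)/2 - 4*exp(x)


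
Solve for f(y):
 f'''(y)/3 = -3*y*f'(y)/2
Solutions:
 f(y) = C1 + Integral(C2*airyai(-6^(2/3)*y/2) + C3*airybi(-6^(2/3)*y/2), y)


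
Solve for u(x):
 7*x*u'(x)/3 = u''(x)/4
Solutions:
 u(x) = C1 + C2*erfi(sqrt(42)*x/3)


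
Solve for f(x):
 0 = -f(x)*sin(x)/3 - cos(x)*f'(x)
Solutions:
 f(x) = C1*cos(x)^(1/3)


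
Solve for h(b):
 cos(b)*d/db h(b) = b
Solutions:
 h(b) = C1 + Integral(b/cos(b), b)


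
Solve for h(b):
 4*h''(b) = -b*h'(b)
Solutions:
 h(b) = C1 + C2*erf(sqrt(2)*b/4)


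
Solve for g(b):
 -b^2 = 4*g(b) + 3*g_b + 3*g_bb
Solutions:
 g(b) = -b^2/4 + 3*b/8 + (C1*sin(sqrt(39)*b/6) + C2*cos(sqrt(39)*b/6))*exp(-b/2) + 3/32


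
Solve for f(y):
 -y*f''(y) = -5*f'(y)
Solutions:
 f(y) = C1 + C2*y^6


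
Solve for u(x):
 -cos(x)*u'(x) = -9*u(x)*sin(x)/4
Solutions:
 u(x) = C1/cos(x)^(9/4)


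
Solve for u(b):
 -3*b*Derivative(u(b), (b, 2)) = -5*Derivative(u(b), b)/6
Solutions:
 u(b) = C1 + C2*b^(23/18)


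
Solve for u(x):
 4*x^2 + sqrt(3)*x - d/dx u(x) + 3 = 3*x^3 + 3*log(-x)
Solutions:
 u(x) = C1 - 3*x^4/4 + 4*x^3/3 + sqrt(3)*x^2/2 - 3*x*log(-x) + 6*x


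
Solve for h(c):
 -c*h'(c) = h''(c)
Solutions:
 h(c) = C1 + C2*erf(sqrt(2)*c/2)


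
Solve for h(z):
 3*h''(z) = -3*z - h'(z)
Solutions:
 h(z) = C1 + C2*exp(-z/3) - 3*z^2/2 + 9*z


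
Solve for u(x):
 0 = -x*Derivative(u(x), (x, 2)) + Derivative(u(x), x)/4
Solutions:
 u(x) = C1 + C2*x^(5/4)


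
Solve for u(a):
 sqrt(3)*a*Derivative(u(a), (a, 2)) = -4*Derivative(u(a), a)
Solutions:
 u(a) = C1 + C2*a^(1 - 4*sqrt(3)/3)


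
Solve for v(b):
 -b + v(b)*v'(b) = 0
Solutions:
 v(b) = -sqrt(C1 + b^2)
 v(b) = sqrt(C1 + b^2)


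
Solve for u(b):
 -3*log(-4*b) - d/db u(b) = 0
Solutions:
 u(b) = C1 - 3*b*log(-b) + 3*b*(1 - 2*log(2))


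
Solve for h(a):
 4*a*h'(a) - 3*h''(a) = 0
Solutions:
 h(a) = C1 + C2*erfi(sqrt(6)*a/3)


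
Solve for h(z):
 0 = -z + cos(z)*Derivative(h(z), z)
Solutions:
 h(z) = C1 + Integral(z/cos(z), z)


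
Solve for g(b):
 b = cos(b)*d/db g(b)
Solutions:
 g(b) = C1 + Integral(b/cos(b), b)


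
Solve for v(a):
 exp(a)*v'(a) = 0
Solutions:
 v(a) = C1


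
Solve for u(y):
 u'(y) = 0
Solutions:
 u(y) = C1


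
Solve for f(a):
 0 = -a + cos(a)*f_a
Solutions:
 f(a) = C1 + Integral(a/cos(a), a)


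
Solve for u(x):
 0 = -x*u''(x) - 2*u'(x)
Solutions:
 u(x) = C1 + C2/x


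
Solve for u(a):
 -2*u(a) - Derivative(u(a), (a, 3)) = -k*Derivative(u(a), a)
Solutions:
 u(a) = C1*exp(a*(-2*k/((-3^(1/3) + 3^(5/6)*I)*(sqrt(3)*sqrt(27 - k^3) + 9)^(1/3)) + 3^(1/3)*(sqrt(3)*sqrt(27 - k^3) + 9)^(1/3)/6 - 3^(5/6)*I*(sqrt(3)*sqrt(27 - k^3) + 9)^(1/3)/6)) + C2*exp(a*(2*k/((3^(1/3) + 3^(5/6)*I)*(sqrt(3)*sqrt(27 - k^3) + 9)^(1/3)) + 3^(1/3)*(sqrt(3)*sqrt(27 - k^3) + 9)^(1/3)/6 + 3^(5/6)*I*(sqrt(3)*sqrt(27 - k^3) + 9)^(1/3)/6)) + C3*exp(-3^(1/3)*a*(3^(1/3)*k/(sqrt(3)*sqrt(27 - k^3) + 9)^(1/3) + (sqrt(3)*sqrt(27 - k^3) + 9)^(1/3))/3)


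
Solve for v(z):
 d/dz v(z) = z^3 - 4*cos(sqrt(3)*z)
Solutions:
 v(z) = C1 + z^4/4 - 4*sqrt(3)*sin(sqrt(3)*z)/3


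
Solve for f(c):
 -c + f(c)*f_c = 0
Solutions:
 f(c) = -sqrt(C1 + c^2)
 f(c) = sqrt(C1 + c^2)


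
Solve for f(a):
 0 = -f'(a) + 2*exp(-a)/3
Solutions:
 f(a) = C1 - 2*exp(-a)/3


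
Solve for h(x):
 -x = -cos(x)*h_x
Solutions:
 h(x) = C1 + Integral(x/cos(x), x)


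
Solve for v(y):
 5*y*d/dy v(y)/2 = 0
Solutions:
 v(y) = C1


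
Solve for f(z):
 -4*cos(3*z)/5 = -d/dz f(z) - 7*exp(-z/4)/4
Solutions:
 f(z) = C1 + 4*sin(3*z)/15 + 7*exp(-z/4)


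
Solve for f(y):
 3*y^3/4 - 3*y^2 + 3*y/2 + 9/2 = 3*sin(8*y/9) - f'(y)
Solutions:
 f(y) = C1 - 3*y^4/16 + y^3 - 3*y^2/4 - 9*y/2 - 27*cos(8*y/9)/8


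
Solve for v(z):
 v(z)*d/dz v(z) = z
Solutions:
 v(z) = -sqrt(C1 + z^2)
 v(z) = sqrt(C1 + z^2)


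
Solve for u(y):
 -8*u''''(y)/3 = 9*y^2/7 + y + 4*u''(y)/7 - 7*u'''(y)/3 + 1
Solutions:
 u(y) = C1 + C2*y - 3*y^4/16 - 161*y^3/48 - 6041*y^2/192 + (C3*sin(sqrt(287)*y/112) + C4*cos(sqrt(287)*y/112))*exp(7*y/16)


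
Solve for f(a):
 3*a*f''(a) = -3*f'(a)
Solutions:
 f(a) = C1 + C2*log(a)


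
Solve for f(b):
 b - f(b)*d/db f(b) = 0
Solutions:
 f(b) = -sqrt(C1 + b^2)
 f(b) = sqrt(C1 + b^2)


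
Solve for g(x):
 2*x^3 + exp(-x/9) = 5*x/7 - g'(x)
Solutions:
 g(x) = C1 - x^4/2 + 5*x^2/14 + 9*exp(-x/9)


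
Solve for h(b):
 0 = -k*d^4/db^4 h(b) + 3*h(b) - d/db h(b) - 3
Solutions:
 h(b) = C1*exp(b*Piecewise((-sqrt(-(-1/k^2)^(1/3))/2 - sqrt((-1/k^2)^(1/3) + 2/(k*sqrt(-(-1/k^2)^(1/3))))/2, Eq(1/k, 0)), (-sqrt(2*(sqrt(k^(-3) + 1/(256*k^4)) + 1/(16*k^2))^(1/3) - 2/(k*(sqrt(k^(-3) + 1/(256*k^4)) + 1/(16*k^2))^(1/3)))/2 - sqrt(-2*(sqrt(k^(-3) + 1/(256*k^4)) + 1/(16*k^2))^(1/3) + 2/(k*sqrt(2*(sqrt(k^(-3) + 1/(256*k^4)) + 1/(16*k^2))^(1/3) - 2/(k*(sqrt(k^(-3) + 1/(256*k^4)) + 1/(16*k^2))^(1/3)))) + 2/(k*(sqrt(k^(-3) + 1/(256*k^4)) + 1/(16*k^2))^(1/3)))/2, True))) + C2*exp(b*Piecewise((-sqrt(-(-1/k^2)^(1/3))/2 + sqrt((-1/k^2)^(1/3) + 2/(k*sqrt(-(-1/k^2)^(1/3))))/2, Eq(1/k, 0)), (-sqrt(2*(sqrt(k^(-3) + 1/(256*k^4)) + 1/(16*k^2))^(1/3) - 2/(k*(sqrt(k^(-3) + 1/(256*k^4)) + 1/(16*k^2))^(1/3)))/2 + sqrt(-2*(sqrt(k^(-3) + 1/(256*k^4)) + 1/(16*k^2))^(1/3) + 2/(k*sqrt(2*(sqrt(k^(-3) + 1/(256*k^4)) + 1/(16*k^2))^(1/3) - 2/(k*(sqrt(k^(-3) + 1/(256*k^4)) + 1/(16*k^2))^(1/3)))) + 2/(k*(sqrt(k^(-3) + 1/(256*k^4)) + 1/(16*k^2))^(1/3)))/2, True))) + C3*exp(b*Piecewise((sqrt(-(-1/k^2)^(1/3))/2 - sqrt((-1/k^2)^(1/3) - 2/(k*sqrt(-(-1/k^2)^(1/3))))/2, Eq(1/k, 0)), (sqrt(2*(sqrt(k^(-3) + 1/(256*k^4)) + 1/(16*k^2))^(1/3) - 2/(k*(sqrt(k^(-3) + 1/(256*k^4)) + 1/(16*k^2))^(1/3)))/2 - sqrt(-2*(sqrt(k^(-3) + 1/(256*k^4)) + 1/(16*k^2))^(1/3) - 2/(k*sqrt(2*(sqrt(k^(-3) + 1/(256*k^4)) + 1/(16*k^2))^(1/3) - 2/(k*(sqrt(k^(-3) + 1/(256*k^4)) + 1/(16*k^2))^(1/3)))) + 2/(k*(sqrt(k^(-3) + 1/(256*k^4)) + 1/(16*k^2))^(1/3)))/2, True))) + C4*exp(b*Piecewise((sqrt(-(-1/k^2)^(1/3))/2 + sqrt((-1/k^2)^(1/3) - 2/(k*sqrt(-(-1/k^2)^(1/3))))/2, Eq(1/k, 0)), (sqrt(2*(sqrt(k^(-3) + 1/(256*k^4)) + 1/(16*k^2))^(1/3) - 2/(k*(sqrt(k^(-3) + 1/(256*k^4)) + 1/(16*k^2))^(1/3)))/2 + sqrt(-2*(sqrt(k^(-3) + 1/(256*k^4)) + 1/(16*k^2))^(1/3) - 2/(k*sqrt(2*(sqrt(k^(-3) + 1/(256*k^4)) + 1/(16*k^2))^(1/3) - 2/(k*(sqrt(k^(-3) + 1/(256*k^4)) + 1/(16*k^2))^(1/3)))) + 2/(k*(sqrt(k^(-3) + 1/(256*k^4)) + 1/(16*k^2))^(1/3)))/2, True))) + 1


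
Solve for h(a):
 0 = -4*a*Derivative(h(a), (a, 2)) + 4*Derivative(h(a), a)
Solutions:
 h(a) = C1 + C2*a^2


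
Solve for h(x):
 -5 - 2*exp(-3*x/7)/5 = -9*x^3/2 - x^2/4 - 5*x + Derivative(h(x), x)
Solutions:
 h(x) = C1 + 9*x^4/8 + x^3/12 + 5*x^2/2 - 5*x + 14*exp(-3*x/7)/15


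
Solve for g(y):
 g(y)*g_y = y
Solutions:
 g(y) = -sqrt(C1 + y^2)
 g(y) = sqrt(C1 + y^2)


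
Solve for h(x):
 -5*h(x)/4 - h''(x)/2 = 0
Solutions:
 h(x) = C1*sin(sqrt(10)*x/2) + C2*cos(sqrt(10)*x/2)


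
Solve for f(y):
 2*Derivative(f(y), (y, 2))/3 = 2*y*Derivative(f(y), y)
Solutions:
 f(y) = C1 + C2*erfi(sqrt(6)*y/2)


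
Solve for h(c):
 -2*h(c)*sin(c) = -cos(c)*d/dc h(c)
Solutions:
 h(c) = C1/cos(c)^2


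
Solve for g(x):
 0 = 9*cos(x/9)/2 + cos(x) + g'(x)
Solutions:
 g(x) = C1 - 81*sin(x/9)/2 - sin(x)


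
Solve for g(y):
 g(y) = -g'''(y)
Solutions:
 g(y) = C3*exp(-y) + (C1*sin(sqrt(3)*y/2) + C2*cos(sqrt(3)*y/2))*exp(y/2)


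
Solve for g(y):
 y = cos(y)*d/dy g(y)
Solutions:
 g(y) = C1 + Integral(y/cos(y), y)


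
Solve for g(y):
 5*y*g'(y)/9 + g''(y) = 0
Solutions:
 g(y) = C1 + C2*erf(sqrt(10)*y/6)


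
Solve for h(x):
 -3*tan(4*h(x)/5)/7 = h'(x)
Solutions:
 h(x) = -5*asin(C1*exp(-12*x/35))/4 + 5*pi/4
 h(x) = 5*asin(C1*exp(-12*x/35))/4


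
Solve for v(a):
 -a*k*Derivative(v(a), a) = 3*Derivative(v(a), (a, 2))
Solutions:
 v(a) = Piecewise((-sqrt(6)*sqrt(pi)*C1*erf(sqrt(6)*a*sqrt(k)/6)/(2*sqrt(k)) - C2, (k > 0) | (k < 0)), (-C1*a - C2, True))


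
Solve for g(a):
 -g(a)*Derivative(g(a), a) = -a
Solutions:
 g(a) = -sqrt(C1 + a^2)
 g(a) = sqrt(C1 + a^2)


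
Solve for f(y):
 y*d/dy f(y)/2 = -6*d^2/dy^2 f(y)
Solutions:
 f(y) = C1 + C2*erf(sqrt(6)*y/12)


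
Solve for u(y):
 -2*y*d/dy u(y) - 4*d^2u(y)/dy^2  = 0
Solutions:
 u(y) = C1 + C2*erf(y/2)


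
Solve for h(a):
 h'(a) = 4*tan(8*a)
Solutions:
 h(a) = C1 - log(cos(8*a))/2


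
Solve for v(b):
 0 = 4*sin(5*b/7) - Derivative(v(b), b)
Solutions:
 v(b) = C1 - 28*cos(5*b/7)/5


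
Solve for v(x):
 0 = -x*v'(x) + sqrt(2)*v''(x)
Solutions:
 v(x) = C1 + C2*erfi(2^(1/4)*x/2)


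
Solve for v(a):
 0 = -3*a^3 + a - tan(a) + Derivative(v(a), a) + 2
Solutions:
 v(a) = C1 + 3*a^4/4 - a^2/2 - 2*a - log(cos(a))


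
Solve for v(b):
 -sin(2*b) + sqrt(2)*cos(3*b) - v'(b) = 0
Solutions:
 v(b) = C1 + sqrt(2)*sin(3*b)/3 + cos(2*b)/2


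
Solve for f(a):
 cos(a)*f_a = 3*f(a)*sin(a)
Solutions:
 f(a) = C1/cos(a)^3


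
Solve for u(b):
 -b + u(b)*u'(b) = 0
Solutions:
 u(b) = -sqrt(C1 + b^2)
 u(b) = sqrt(C1 + b^2)


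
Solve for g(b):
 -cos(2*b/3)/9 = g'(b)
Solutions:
 g(b) = C1 - sin(2*b/3)/6


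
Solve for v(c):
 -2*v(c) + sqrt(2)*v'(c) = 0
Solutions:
 v(c) = C1*exp(sqrt(2)*c)


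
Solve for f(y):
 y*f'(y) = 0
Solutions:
 f(y) = C1


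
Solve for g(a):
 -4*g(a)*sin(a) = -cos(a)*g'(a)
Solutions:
 g(a) = C1/cos(a)^4


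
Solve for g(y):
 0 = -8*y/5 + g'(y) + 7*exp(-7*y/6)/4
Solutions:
 g(y) = C1 + 4*y^2/5 + 3*exp(-7*y/6)/2


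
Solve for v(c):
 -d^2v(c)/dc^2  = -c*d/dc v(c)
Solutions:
 v(c) = C1 + C2*erfi(sqrt(2)*c/2)


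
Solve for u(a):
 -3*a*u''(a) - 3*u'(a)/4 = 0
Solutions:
 u(a) = C1 + C2*a^(3/4)


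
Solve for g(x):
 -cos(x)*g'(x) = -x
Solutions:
 g(x) = C1 + Integral(x/cos(x), x)


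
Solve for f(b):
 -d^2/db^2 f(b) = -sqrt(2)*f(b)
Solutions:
 f(b) = C1*exp(-2^(1/4)*b) + C2*exp(2^(1/4)*b)


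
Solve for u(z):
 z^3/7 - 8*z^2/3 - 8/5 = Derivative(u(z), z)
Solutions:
 u(z) = C1 + z^4/28 - 8*z^3/9 - 8*z/5


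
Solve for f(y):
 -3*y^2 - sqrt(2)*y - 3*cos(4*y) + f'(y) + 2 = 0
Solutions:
 f(y) = C1 + y^3 + sqrt(2)*y^2/2 - 2*y + 3*sin(4*y)/4


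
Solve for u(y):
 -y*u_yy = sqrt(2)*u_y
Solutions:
 u(y) = C1 + C2*y^(1 - sqrt(2))


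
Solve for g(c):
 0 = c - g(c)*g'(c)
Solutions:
 g(c) = -sqrt(C1 + c^2)
 g(c) = sqrt(C1 + c^2)


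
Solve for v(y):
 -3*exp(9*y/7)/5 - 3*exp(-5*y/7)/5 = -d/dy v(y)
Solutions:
 v(y) = C1 + 7*exp(9*y/7)/15 - 21*exp(-5*y/7)/25


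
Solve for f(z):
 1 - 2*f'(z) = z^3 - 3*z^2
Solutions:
 f(z) = C1 - z^4/8 + z^3/2 + z/2


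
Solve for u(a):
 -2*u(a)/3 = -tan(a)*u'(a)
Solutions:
 u(a) = C1*sin(a)^(2/3)


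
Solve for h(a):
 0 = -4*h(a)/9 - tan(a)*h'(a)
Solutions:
 h(a) = C1/sin(a)^(4/9)


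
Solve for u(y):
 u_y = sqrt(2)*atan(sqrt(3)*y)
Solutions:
 u(y) = C1 + sqrt(2)*(y*atan(sqrt(3)*y) - sqrt(3)*log(3*y^2 + 1)/6)


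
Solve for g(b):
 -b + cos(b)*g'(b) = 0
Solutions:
 g(b) = C1 + Integral(b/cos(b), b)


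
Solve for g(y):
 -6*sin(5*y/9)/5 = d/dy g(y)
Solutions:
 g(y) = C1 + 54*cos(5*y/9)/25


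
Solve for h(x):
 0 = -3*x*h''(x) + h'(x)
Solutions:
 h(x) = C1 + C2*x^(4/3)


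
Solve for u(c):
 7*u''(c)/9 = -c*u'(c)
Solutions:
 u(c) = C1 + C2*erf(3*sqrt(14)*c/14)


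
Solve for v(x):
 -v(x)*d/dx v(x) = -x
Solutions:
 v(x) = -sqrt(C1 + x^2)
 v(x) = sqrt(C1 + x^2)


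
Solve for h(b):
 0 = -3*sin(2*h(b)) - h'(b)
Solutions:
 h(b) = pi - acos((-C1 - exp(12*b))/(C1 - exp(12*b)))/2
 h(b) = acos((-C1 - exp(12*b))/(C1 - exp(12*b)))/2


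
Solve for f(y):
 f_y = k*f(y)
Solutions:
 f(y) = C1*exp(k*y)


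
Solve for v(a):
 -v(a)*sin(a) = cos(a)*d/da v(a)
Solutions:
 v(a) = C1*cos(a)


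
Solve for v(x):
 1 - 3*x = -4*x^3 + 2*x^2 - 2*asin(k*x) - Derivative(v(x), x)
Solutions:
 v(x) = C1 - x^4 + 2*x^3/3 + 3*x^2/2 - x - 2*Piecewise((x*asin(k*x) + sqrt(-k^2*x^2 + 1)/k, Ne(k, 0)), (0, True))


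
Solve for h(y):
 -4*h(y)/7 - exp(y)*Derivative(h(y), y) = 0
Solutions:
 h(y) = C1*exp(4*exp(-y)/7)


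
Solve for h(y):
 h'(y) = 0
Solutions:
 h(y) = C1


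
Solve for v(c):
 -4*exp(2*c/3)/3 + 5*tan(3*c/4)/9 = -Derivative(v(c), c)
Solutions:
 v(c) = C1 + 2*exp(2*c/3) + 20*log(cos(3*c/4))/27


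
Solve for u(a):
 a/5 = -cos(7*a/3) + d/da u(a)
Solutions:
 u(a) = C1 + a^2/10 + 3*sin(7*a/3)/7


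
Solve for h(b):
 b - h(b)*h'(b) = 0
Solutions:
 h(b) = -sqrt(C1 + b^2)
 h(b) = sqrt(C1 + b^2)


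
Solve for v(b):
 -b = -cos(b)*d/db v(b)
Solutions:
 v(b) = C1 + Integral(b/cos(b), b)


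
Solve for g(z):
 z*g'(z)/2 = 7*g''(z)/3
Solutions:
 g(z) = C1 + C2*erfi(sqrt(21)*z/14)


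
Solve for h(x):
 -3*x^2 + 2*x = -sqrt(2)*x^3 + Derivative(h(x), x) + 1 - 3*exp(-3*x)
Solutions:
 h(x) = C1 + sqrt(2)*x^4/4 - x^3 + x^2 - x - exp(-3*x)


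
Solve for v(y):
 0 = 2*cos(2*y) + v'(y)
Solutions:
 v(y) = C1 - sin(2*y)


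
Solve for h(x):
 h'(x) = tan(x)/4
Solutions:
 h(x) = C1 - log(cos(x))/4


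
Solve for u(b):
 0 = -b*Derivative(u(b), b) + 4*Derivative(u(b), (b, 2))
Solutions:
 u(b) = C1 + C2*erfi(sqrt(2)*b/4)


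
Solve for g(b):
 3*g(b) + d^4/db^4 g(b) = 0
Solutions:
 g(b) = (C1*sin(sqrt(2)*3^(1/4)*b/2) + C2*cos(sqrt(2)*3^(1/4)*b/2))*exp(-sqrt(2)*3^(1/4)*b/2) + (C3*sin(sqrt(2)*3^(1/4)*b/2) + C4*cos(sqrt(2)*3^(1/4)*b/2))*exp(sqrt(2)*3^(1/4)*b/2)


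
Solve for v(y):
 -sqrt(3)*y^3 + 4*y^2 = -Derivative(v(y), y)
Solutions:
 v(y) = C1 + sqrt(3)*y^4/4 - 4*y^3/3


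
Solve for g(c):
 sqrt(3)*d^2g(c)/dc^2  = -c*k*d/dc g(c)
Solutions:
 g(c) = Piecewise((-sqrt(2)*3^(1/4)*sqrt(pi)*C1*erf(sqrt(2)*3^(3/4)*c*sqrt(k)/6)/(2*sqrt(k)) - C2, (k > 0) | (k < 0)), (-C1*c - C2, True))


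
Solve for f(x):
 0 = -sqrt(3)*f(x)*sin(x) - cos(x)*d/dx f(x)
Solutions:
 f(x) = C1*cos(x)^(sqrt(3))


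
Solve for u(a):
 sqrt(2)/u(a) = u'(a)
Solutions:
 u(a) = -sqrt(C1 + 2*sqrt(2)*a)
 u(a) = sqrt(C1 + 2*sqrt(2)*a)


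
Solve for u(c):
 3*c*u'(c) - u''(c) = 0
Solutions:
 u(c) = C1 + C2*erfi(sqrt(6)*c/2)


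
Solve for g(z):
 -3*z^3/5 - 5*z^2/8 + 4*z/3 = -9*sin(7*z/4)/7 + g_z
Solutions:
 g(z) = C1 - 3*z^4/20 - 5*z^3/24 + 2*z^2/3 - 36*cos(7*z/4)/49


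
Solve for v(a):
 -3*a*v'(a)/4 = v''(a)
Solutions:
 v(a) = C1 + C2*erf(sqrt(6)*a/4)


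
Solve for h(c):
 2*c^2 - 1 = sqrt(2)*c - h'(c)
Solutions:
 h(c) = C1 - 2*c^3/3 + sqrt(2)*c^2/2 + c


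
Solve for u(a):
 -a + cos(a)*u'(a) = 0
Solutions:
 u(a) = C1 + Integral(a/cos(a), a)


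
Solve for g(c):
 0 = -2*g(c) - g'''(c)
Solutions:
 g(c) = C3*exp(-2^(1/3)*c) + (C1*sin(2^(1/3)*sqrt(3)*c/2) + C2*cos(2^(1/3)*sqrt(3)*c/2))*exp(2^(1/3)*c/2)


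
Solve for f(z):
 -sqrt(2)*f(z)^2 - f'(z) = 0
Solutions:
 f(z) = 1/(C1 + sqrt(2)*z)


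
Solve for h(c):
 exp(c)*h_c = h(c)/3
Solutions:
 h(c) = C1*exp(-exp(-c)/3)


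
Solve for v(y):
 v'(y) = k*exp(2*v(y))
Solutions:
 v(y) = log(-sqrt(-1/(C1 + k*y))) - log(2)/2
 v(y) = log(-1/(C1 + k*y))/2 - log(2)/2


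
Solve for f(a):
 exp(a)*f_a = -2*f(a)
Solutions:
 f(a) = C1*exp(2*exp(-a))


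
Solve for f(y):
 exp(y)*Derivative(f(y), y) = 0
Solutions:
 f(y) = C1


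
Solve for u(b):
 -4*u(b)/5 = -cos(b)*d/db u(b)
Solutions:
 u(b) = C1*(sin(b) + 1)^(2/5)/(sin(b) - 1)^(2/5)


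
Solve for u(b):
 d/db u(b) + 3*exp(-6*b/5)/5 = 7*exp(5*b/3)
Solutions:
 u(b) = C1 + 21*exp(5*b/3)/5 + exp(-6*b/5)/2


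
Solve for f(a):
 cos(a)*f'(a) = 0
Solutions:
 f(a) = C1


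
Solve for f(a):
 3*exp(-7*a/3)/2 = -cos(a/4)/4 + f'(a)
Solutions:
 f(a) = C1 + sin(a/4) - 9*exp(-7*a/3)/14


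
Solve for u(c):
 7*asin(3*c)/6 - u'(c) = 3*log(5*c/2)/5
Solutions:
 u(c) = C1 - 3*c*log(c)/5 + 7*c*asin(3*c)/6 - 3*c*log(5)/5 + 3*c*log(2)/5 + 3*c/5 + 7*sqrt(1 - 9*c^2)/18


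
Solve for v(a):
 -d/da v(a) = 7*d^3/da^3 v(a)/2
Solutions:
 v(a) = C1 + C2*sin(sqrt(14)*a/7) + C3*cos(sqrt(14)*a/7)


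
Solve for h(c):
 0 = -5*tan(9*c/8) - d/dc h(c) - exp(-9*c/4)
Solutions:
 h(c) = C1 - 20*log(tan(9*c/8)^2 + 1)/9 + 4*exp(-9*c/4)/9


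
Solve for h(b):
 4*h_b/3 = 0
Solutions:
 h(b) = C1


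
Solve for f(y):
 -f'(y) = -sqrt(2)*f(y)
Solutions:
 f(y) = C1*exp(sqrt(2)*y)


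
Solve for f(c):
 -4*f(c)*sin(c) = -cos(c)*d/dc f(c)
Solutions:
 f(c) = C1/cos(c)^4


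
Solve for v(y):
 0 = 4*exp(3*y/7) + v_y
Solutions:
 v(y) = C1 - 28*exp(3*y/7)/3


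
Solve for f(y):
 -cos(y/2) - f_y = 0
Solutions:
 f(y) = C1 - 2*sin(y/2)


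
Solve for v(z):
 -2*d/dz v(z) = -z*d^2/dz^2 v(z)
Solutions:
 v(z) = C1 + C2*z^3


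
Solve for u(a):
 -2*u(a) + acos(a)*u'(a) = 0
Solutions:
 u(a) = C1*exp(2*Integral(1/acos(a), a))


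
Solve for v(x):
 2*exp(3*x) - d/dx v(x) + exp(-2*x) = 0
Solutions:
 v(x) = C1 + 2*exp(3*x)/3 - exp(-2*x)/2


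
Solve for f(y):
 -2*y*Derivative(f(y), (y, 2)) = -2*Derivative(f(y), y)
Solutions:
 f(y) = C1 + C2*y^2


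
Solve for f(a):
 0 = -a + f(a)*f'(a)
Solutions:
 f(a) = -sqrt(C1 + a^2)
 f(a) = sqrt(C1 + a^2)


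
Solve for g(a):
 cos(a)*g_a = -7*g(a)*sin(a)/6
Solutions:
 g(a) = C1*cos(a)^(7/6)


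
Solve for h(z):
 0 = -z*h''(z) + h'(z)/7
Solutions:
 h(z) = C1 + C2*z^(8/7)


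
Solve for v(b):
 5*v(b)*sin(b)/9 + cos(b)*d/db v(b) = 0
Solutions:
 v(b) = C1*cos(b)^(5/9)


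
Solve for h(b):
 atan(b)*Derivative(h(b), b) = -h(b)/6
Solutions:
 h(b) = C1*exp(-Integral(1/atan(b), b)/6)


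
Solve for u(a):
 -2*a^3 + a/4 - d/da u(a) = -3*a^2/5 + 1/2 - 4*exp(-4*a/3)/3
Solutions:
 u(a) = C1 - a^4/2 + a^3/5 + a^2/8 - a/2 - 1/exp(a)^(4/3)


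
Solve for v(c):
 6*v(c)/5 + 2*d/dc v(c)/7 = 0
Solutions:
 v(c) = C1*exp(-21*c/5)


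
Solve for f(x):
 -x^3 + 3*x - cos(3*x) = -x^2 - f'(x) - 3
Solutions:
 f(x) = C1 + x^4/4 - x^3/3 - 3*x^2/2 - 3*x + sin(3*x)/3


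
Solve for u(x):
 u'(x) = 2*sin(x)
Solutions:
 u(x) = C1 - 2*cos(x)


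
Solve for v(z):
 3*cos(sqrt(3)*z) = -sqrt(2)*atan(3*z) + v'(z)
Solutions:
 v(z) = C1 + sqrt(2)*(z*atan(3*z) - log(9*z^2 + 1)/6) + sqrt(3)*sin(sqrt(3)*z)


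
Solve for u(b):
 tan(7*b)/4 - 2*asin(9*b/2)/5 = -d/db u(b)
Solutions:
 u(b) = C1 + 2*b*asin(9*b/2)/5 + 2*sqrt(4 - 81*b^2)/45 + log(cos(7*b))/28


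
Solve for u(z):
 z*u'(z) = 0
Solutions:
 u(z) = C1


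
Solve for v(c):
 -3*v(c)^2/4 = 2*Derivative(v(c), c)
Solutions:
 v(c) = 8/(C1 + 3*c)


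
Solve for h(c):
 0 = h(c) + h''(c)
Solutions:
 h(c) = C1*sin(c) + C2*cos(c)


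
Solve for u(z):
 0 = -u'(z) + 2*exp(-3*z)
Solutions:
 u(z) = C1 - 2*exp(-3*z)/3


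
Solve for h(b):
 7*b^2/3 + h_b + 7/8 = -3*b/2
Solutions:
 h(b) = C1 - 7*b^3/9 - 3*b^2/4 - 7*b/8


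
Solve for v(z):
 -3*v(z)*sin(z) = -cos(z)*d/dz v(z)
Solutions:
 v(z) = C1/cos(z)^3


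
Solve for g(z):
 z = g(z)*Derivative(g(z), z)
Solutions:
 g(z) = -sqrt(C1 + z^2)
 g(z) = sqrt(C1 + z^2)


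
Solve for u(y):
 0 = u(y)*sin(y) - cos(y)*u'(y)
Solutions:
 u(y) = C1/cos(y)


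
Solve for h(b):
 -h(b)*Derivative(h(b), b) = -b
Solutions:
 h(b) = -sqrt(C1 + b^2)
 h(b) = sqrt(C1 + b^2)


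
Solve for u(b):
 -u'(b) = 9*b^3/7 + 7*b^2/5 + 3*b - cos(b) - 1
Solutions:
 u(b) = C1 - 9*b^4/28 - 7*b^3/15 - 3*b^2/2 + b + sin(b)


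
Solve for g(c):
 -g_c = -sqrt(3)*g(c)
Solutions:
 g(c) = C1*exp(sqrt(3)*c)


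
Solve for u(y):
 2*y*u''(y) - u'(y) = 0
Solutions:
 u(y) = C1 + C2*y^(3/2)


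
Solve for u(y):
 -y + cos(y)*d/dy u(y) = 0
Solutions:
 u(y) = C1 + Integral(y/cos(y), y)


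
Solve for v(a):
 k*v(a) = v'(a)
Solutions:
 v(a) = C1*exp(a*k)


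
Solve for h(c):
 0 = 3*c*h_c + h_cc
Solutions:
 h(c) = C1 + C2*erf(sqrt(6)*c/2)


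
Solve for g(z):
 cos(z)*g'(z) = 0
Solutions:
 g(z) = C1


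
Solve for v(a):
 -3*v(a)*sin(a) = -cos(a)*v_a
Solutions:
 v(a) = C1/cos(a)^3


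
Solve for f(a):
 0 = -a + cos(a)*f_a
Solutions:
 f(a) = C1 + Integral(a/cos(a), a)


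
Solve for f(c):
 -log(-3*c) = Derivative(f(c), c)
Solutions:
 f(c) = C1 - c*log(-c) + c*(1 - log(3))


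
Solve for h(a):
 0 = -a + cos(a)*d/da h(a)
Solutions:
 h(a) = C1 + Integral(a/cos(a), a)


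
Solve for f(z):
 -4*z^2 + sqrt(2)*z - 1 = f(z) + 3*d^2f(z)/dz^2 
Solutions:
 f(z) = C1*sin(sqrt(3)*z/3) + C2*cos(sqrt(3)*z/3) - 4*z^2 + sqrt(2)*z + 23


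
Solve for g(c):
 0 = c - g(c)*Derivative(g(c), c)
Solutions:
 g(c) = -sqrt(C1 + c^2)
 g(c) = sqrt(C1 + c^2)


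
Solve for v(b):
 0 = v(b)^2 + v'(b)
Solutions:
 v(b) = 1/(C1 + b)


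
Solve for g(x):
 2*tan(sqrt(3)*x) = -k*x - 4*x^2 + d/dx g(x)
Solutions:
 g(x) = C1 + k*x^2/2 + 4*x^3/3 - 2*sqrt(3)*log(cos(sqrt(3)*x))/3


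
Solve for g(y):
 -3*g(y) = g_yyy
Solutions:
 g(y) = C3*exp(-3^(1/3)*y) + (C1*sin(3^(5/6)*y/2) + C2*cos(3^(5/6)*y/2))*exp(3^(1/3)*y/2)


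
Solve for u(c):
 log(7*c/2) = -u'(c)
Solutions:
 u(c) = C1 - c*log(c) + c*log(2/7) + c


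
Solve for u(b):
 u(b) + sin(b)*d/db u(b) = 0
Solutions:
 u(b) = C1*sqrt(cos(b) + 1)/sqrt(cos(b) - 1)


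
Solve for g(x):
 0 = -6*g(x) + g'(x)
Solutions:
 g(x) = C1*exp(6*x)


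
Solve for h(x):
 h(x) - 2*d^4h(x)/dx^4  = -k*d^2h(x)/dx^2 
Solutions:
 h(x) = C1*exp(-x*sqrt(k - sqrt(k^2 + 8))/2) + C2*exp(x*sqrt(k - sqrt(k^2 + 8))/2) + C3*exp(-x*sqrt(k + sqrt(k^2 + 8))/2) + C4*exp(x*sqrt(k + sqrt(k^2 + 8))/2)


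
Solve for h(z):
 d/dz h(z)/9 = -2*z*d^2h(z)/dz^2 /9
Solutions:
 h(z) = C1 + C2*sqrt(z)


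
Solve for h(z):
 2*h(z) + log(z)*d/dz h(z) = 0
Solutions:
 h(z) = C1*exp(-2*li(z))


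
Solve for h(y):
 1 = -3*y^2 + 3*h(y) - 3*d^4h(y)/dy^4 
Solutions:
 h(y) = C1*exp(-y) + C2*exp(y) + C3*sin(y) + C4*cos(y) + y^2 + 1/3


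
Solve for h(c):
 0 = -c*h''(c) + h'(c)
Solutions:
 h(c) = C1 + C2*c^2


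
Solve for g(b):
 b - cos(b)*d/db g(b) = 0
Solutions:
 g(b) = C1 + Integral(b/cos(b), b)


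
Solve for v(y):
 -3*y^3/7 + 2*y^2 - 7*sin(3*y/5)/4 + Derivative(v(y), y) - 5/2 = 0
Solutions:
 v(y) = C1 + 3*y^4/28 - 2*y^3/3 + 5*y/2 - 35*cos(3*y/5)/12


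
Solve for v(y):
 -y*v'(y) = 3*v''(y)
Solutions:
 v(y) = C1 + C2*erf(sqrt(6)*y/6)


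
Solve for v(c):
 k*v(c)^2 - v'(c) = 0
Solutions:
 v(c) = -1/(C1 + c*k)


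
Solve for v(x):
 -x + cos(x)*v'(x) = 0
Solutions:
 v(x) = C1 + Integral(x/cos(x), x)


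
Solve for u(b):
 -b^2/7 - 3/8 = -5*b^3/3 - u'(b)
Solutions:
 u(b) = C1 - 5*b^4/12 + b^3/21 + 3*b/8


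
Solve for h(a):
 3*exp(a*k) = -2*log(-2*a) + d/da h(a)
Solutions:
 h(a) = C1 + 2*a*log(-a) + 2*a*(-1 + log(2)) + Piecewise((3*exp(a*k)/k, Ne(k, 0)), (3*a, True))


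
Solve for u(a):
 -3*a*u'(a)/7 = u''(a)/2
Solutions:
 u(a) = C1 + C2*erf(sqrt(21)*a/7)


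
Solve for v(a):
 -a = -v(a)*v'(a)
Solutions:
 v(a) = -sqrt(C1 + a^2)
 v(a) = sqrt(C1 + a^2)


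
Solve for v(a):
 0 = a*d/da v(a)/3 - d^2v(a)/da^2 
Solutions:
 v(a) = C1 + C2*erfi(sqrt(6)*a/6)


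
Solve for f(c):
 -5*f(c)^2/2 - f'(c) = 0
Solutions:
 f(c) = 2/(C1 + 5*c)


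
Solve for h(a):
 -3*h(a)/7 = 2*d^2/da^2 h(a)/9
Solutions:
 h(a) = C1*sin(3*sqrt(42)*a/14) + C2*cos(3*sqrt(42)*a/14)


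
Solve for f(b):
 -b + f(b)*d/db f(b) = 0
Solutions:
 f(b) = -sqrt(C1 + b^2)
 f(b) = sqrt(C1 + b^2)


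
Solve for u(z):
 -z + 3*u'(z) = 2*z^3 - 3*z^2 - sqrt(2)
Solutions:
 u(z) = C1 + z^4/6 - z^3/3 + z^2/6 - sqrt(2)*z/3


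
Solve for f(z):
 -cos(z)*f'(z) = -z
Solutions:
 f(z) = C1 + Integral(z/cos(z), z)


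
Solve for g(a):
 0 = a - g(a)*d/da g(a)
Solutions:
 g(a) = -sqrt(C1 + a^2)
 g(a) = sqrt(C1 + a^2)


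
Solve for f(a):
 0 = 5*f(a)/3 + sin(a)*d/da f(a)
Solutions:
 f(a) = C1*(cos(a) + 1)^(5/6)/(cos(a) - 1)^(5/6)


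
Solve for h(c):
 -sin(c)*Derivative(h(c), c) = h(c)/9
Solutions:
 h(c) = C1*(cos(c) + 1)^(1/18)/(cos(c) - 1)^(1/18)


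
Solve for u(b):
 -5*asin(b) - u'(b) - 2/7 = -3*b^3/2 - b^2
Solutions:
 u(b) = C1 + 3*b^4/8 + b^3/3 - 5*b*asin(b) - 2*b/7 - 5*sqrt(1 - b^2)


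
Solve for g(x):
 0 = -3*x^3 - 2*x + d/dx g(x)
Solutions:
 g(x) = C1 + 3*x^4/4 + x^2


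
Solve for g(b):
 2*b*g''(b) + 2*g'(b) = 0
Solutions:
 g(b) = C1 + C2*log(b)


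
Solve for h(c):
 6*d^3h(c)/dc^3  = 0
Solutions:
 h(c) = C1 + C2*c + C3*c^2


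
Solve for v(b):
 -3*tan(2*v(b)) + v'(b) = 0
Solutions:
 v(b) = -asin(C1*exp(6*b))/2 + pi/2
 v(b) = asin(C1*exp(6*b))/2


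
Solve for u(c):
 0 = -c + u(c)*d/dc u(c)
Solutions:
 u(c) = -sqrt(C1 + c^2)
 u(c) = sqrt(C1 + c^2)


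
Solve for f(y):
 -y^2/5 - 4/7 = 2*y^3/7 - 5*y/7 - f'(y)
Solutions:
 f(y) = C1 + y^4/14 + y^3/15 - 5*y^2/14 + 4*y/7


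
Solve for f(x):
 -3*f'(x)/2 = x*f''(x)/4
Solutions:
 f(x) = C1 + C2/x^5


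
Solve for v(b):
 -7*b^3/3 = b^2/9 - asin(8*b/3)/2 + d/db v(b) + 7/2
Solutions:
 v(b) = C1 - 7*b^4/12 - b^3/27 + b*asin(8*b/3)/2 - 7*b/2 + sqrt(9 - 64*b^2)/16


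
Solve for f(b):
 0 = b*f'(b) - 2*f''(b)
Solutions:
 f(b) = C1 + C2*erfi(b/2)


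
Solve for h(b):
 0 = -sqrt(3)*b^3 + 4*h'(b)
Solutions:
 h(b) = C1 + sqrt(3)*b^4/16


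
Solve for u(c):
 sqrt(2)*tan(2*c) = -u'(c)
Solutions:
 u(c) = C1 + sqrt(2)*log(cos(2*c))/2
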